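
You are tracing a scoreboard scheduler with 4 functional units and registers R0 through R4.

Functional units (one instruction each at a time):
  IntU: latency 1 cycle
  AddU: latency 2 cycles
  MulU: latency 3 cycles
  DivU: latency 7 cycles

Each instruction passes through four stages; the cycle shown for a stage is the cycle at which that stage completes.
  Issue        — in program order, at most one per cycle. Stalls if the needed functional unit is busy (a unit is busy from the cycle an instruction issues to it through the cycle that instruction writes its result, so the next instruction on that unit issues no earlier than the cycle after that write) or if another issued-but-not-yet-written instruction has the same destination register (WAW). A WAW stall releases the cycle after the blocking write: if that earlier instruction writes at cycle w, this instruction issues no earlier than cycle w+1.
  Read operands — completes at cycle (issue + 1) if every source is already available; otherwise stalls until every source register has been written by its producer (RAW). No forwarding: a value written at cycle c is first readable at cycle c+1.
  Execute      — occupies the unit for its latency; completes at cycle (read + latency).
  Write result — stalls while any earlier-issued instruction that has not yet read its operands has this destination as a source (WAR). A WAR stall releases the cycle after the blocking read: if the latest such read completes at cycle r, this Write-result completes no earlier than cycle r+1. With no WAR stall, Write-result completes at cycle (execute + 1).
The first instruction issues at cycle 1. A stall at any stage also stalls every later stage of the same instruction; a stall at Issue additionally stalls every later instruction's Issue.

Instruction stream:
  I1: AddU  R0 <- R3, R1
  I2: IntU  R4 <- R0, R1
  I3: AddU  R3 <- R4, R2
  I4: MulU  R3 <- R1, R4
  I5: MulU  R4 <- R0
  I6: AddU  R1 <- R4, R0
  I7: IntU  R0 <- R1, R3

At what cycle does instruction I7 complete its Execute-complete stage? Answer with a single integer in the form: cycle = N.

cycle = 30

  I1 | 1 | 2 | 4 | 5
  I2 | 2 | 6 | 7 | 8   RAW R0: wait I1 write@5
  I3 | 6 | 9 | 11 | 12   struct: AddU busy until I1 writes@5 · RAW R4: wait I2 write@8
  I4 | 13 | 14 | 17 | 18   WAW R3: wait I3 write@12
  I5 | 19 | 20 | 23 | 24   struct: MulU busy until I4 writes@18
  I6 | 20 | 25 | 27 | 28   RAW R4: wait I5 write@24
  I7 | 21 | 29 | 30 | 31   RAW R1: wait I6 write@28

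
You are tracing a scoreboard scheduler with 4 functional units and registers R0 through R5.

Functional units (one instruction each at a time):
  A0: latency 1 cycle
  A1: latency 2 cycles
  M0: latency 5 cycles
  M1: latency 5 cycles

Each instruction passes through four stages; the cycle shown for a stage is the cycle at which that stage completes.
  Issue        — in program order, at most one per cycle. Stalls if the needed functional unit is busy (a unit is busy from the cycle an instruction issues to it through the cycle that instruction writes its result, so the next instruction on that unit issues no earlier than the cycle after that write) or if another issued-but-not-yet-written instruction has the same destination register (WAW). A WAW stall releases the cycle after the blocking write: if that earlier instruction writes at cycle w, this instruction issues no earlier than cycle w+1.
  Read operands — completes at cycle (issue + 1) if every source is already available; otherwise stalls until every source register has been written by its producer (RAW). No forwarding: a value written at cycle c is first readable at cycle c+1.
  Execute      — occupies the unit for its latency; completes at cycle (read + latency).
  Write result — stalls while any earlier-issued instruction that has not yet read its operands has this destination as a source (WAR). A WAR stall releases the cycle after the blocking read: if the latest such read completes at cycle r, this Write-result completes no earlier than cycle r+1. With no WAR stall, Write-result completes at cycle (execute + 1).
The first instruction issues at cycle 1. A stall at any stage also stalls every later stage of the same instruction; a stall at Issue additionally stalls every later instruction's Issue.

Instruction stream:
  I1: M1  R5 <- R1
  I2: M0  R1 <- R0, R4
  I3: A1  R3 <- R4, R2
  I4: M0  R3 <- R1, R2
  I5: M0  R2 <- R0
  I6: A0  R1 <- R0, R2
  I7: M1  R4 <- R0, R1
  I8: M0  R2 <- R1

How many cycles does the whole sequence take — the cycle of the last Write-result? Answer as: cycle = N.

cycle = 35

t=1  I1 dispatched to M1
t=2  I1 operands ready; I2 dispatched to M0
t=3  I2 operands ready; I3 dispatched to A1
t=4  I3 operands ready
t=6  I3 complete
t=7  I1 complete; R3←I3
t=8  R5←I1; I2 complete
t=9  R1←I2
t=10  I4 dispatched to M0
t=11  I4 operands ready
t=16  I4 complete
t=17  R3←I4
t=18  I5 dispatched to M0
t=19  I5 operands ready; I6 dispatched to A0
t=20  I7 dispatched to M1
t=24  I5 complete
t=25  R2←I5
t=26  I6 operands ready; I8 dispatched to M0
t=27  I6 complete
t=28  R1←I6
t=29  I7 operands ready; I8 operands ready
t=34  I7 complete; I8 complete
t=35  R4←I7; R2←I8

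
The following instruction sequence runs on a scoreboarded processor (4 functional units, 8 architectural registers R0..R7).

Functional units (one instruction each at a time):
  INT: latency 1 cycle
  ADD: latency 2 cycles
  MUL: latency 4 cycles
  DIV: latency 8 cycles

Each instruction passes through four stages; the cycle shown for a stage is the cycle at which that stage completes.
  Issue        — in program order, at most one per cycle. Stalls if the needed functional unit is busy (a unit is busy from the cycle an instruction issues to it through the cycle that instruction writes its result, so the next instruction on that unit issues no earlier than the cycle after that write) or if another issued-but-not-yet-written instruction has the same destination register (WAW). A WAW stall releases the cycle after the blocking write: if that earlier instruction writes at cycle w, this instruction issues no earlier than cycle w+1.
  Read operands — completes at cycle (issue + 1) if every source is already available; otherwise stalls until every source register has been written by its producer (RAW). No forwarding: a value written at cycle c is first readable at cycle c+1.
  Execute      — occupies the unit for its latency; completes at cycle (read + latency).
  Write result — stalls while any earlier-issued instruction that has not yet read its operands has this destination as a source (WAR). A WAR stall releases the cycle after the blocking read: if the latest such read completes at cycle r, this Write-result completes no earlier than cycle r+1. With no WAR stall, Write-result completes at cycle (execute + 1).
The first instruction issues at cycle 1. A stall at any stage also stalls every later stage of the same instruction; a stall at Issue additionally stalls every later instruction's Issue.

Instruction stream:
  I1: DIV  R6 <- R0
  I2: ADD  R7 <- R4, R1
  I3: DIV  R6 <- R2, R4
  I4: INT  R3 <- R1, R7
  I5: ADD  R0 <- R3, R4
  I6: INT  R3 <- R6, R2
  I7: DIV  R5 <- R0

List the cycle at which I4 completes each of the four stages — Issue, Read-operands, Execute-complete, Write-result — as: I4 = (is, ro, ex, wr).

I4 = (13, 14, 15, 16)

I1 -> (1, 2, 10, 11)
I2 -> (2, 3, 5, 6)
I3 -> (12, 13, 21, 22)  // struct: DIV busy until I1 writes@11
I4 -> (13, 14, 15, 16)
I5 -> (14, 17, 19, 20)  // RAW R3: wait I4 write@16
I6 -> (17, 23, 24, 25)  // struct: INT busy until I4 writes@16, RAW R6: wait I3 write@22
I7 -> (23, 24, 32, 33)  // struct: DIV busy until I3 writes@22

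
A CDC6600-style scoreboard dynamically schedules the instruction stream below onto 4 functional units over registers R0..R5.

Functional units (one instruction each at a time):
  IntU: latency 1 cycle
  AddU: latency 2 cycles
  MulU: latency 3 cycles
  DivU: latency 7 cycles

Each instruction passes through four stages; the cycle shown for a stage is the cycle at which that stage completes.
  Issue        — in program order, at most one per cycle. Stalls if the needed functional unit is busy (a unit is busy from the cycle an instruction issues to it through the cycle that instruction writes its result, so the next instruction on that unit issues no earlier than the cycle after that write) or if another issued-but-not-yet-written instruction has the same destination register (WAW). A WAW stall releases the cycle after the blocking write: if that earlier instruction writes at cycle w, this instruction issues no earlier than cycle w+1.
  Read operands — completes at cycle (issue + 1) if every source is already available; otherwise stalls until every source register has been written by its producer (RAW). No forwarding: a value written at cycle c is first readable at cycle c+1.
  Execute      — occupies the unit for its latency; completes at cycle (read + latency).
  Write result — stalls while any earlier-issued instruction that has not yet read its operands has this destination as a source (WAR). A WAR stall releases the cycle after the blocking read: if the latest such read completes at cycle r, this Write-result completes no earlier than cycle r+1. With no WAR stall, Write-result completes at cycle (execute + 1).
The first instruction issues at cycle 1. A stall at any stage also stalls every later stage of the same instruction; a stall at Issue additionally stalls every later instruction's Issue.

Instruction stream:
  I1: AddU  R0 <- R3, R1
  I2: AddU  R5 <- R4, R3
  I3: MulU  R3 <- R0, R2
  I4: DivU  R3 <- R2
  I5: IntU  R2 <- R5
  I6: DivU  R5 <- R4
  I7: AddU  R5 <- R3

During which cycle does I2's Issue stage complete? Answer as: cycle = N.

cycle = 6

cycle 1: I1→AddU
cycle 2: I1 RO
cycle 4: I1 EX
cycle 5: I1 WR R0
cycle 6: I2→AddU
cycle 7: I2 RO; I3→MulU
cycle 8: I3 RO
cycle 9: I2 EX
cycle 10: I2 WR R5
cycle 11: I3 EX
cycle 12: I3 WR R3
cycle 13: I4→DivU
cycle 14: I4 RO; I5→IntU
cycle 15: I5 RO
cycle 16: I5 EX
cycle 17: I5 WR R2
cycle 21: I4 EX
cycle 22: I4 WR R3
cycle 23: I6→DivU
cycle 24: I6 RO
cycle 31: I6 EX
cycle 32: I6 WR R5
cycle 33: I7→AddU
cycle 34: I7 RO
cycle 36: I7 EX
cycle 37: I7 WR R5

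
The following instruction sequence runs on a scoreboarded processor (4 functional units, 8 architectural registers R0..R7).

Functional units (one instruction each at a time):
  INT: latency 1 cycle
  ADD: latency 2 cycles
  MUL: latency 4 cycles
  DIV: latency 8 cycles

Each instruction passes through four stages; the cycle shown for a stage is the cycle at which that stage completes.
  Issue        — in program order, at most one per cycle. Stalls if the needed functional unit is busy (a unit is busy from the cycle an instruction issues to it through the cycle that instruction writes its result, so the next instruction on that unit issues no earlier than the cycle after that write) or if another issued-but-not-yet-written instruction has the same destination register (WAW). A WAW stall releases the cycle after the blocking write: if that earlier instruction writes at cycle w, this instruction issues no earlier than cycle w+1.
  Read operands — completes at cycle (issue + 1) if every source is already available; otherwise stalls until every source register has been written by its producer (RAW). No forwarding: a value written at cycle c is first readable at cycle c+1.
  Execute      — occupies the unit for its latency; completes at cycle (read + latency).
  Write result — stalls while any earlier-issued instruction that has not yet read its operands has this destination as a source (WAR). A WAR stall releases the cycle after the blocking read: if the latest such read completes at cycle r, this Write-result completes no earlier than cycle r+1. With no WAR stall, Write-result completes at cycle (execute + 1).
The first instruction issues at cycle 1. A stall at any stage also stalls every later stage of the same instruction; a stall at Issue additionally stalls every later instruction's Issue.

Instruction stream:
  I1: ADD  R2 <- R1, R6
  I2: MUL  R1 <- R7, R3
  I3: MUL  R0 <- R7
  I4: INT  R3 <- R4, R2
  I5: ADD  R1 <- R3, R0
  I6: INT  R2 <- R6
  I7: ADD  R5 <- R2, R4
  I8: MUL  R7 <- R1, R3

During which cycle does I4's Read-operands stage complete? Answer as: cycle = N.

cycle = 11

c1: I1→ADD
c2: I1 RO, I2→MUL
c3: I2 RO
c4: I1 EX
c5: I1 WR R2
c7: I2 EX
c8: I2 WR R1
c9: I3→MUL
c10: I3 RO, I4→INT
c11: I4 RO, I5→ADD
c12: I4 EX
c13: I4 WR R3
c14: I3 EX, I6→INT
c15: I3 WR R0, I6 RO
c16: I5 RO, I6 EX
c17: I6 WR R2
c18: I5 EX
c19: I5 WR R1
c20: I7→ADD
c21: I7 RO, I8→MUL
c22: I8 RO
c23: I7 EX
c24: I7 WR R5
c26: I8 EX
c27: I8 WR R7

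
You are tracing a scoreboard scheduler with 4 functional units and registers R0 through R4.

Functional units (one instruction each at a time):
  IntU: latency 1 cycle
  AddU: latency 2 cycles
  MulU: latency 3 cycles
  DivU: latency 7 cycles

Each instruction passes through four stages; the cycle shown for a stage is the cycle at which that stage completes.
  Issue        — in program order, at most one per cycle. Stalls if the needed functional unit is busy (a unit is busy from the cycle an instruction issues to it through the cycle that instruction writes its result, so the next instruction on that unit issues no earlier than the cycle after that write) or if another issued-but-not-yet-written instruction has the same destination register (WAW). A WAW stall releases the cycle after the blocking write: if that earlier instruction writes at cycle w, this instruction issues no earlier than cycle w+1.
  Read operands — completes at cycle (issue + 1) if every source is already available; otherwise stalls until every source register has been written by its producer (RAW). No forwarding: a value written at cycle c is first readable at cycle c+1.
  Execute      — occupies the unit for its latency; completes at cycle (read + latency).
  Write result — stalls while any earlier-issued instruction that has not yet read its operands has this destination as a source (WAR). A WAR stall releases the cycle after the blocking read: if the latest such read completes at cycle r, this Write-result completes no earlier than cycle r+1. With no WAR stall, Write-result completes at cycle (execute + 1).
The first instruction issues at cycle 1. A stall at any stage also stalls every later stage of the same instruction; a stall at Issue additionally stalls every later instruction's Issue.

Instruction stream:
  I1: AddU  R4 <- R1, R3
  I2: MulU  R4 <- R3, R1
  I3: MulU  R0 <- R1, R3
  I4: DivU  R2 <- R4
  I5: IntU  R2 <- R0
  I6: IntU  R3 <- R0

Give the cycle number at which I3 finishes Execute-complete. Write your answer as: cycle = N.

cycle = 16

I1 -> (1, 2, 4, 5)
I2 -> (6, 7, 10, 11)  // WAW R4: wait I1 write@5
I3 -> (12, 13, 16, 17)  // struct: MulU busy until I2 writes@11
I4 -> (13, 14, 21, 22)
I5 -> (23, 24, 25, 26)  // WAW R2: wait I4 write@22
I6 -> (27, 28, 29, 30)  // struct: IntU busy until I5 writes@26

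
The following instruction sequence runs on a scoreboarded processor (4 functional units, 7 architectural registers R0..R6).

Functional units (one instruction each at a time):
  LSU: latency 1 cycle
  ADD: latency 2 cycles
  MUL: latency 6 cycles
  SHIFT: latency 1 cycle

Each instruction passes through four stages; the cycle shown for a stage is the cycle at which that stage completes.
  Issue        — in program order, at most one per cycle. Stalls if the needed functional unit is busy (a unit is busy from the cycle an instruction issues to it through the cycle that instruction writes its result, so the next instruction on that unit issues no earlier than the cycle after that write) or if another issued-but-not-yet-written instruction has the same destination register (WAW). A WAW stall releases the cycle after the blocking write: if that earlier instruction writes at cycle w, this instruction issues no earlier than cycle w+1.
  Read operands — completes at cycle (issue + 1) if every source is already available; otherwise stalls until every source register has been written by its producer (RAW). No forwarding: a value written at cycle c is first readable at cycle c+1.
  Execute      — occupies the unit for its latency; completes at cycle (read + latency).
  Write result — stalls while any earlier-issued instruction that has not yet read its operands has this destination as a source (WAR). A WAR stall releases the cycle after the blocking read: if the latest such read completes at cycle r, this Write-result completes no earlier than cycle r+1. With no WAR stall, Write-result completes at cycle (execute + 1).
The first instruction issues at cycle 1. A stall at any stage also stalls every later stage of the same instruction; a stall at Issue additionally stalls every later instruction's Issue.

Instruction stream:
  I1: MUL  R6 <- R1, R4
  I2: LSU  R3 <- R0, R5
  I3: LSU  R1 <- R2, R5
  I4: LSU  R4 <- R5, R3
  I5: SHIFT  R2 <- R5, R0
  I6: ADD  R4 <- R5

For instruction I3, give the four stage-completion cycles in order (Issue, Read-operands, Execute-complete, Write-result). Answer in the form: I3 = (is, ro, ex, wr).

I3 = (6, 7, 8, 9)

cycle 1: issue I1 (MUL)
cycle 2: I1 read-ops | issue I2 (LSU)
cycle 3: I2 read-ops
cycle 4: I2 finished on LSU
cycle 5: I2→R3
cycle 6: issue I3 (LSU)
cycle 7: I3 read-ops
cycle 8: I1 finished on MUL | I3 finished on LSU
cycle 9: I1→R6 | I3→R1
cycle 10: issue I4 (LSU)
cycle 11: I4 read-ops | issue I5 (SHIFT)
cycle 12: I4 finished on LSU | I5 read-ops
cycle 13: I4→R4 | I5 finished on SHIFT
cycle 14: I5→R2 | issue I6 (ADD)
cycle 15: I6 read-ops
cycle 17: I6 finished on ADD
cycle 18: I6→R4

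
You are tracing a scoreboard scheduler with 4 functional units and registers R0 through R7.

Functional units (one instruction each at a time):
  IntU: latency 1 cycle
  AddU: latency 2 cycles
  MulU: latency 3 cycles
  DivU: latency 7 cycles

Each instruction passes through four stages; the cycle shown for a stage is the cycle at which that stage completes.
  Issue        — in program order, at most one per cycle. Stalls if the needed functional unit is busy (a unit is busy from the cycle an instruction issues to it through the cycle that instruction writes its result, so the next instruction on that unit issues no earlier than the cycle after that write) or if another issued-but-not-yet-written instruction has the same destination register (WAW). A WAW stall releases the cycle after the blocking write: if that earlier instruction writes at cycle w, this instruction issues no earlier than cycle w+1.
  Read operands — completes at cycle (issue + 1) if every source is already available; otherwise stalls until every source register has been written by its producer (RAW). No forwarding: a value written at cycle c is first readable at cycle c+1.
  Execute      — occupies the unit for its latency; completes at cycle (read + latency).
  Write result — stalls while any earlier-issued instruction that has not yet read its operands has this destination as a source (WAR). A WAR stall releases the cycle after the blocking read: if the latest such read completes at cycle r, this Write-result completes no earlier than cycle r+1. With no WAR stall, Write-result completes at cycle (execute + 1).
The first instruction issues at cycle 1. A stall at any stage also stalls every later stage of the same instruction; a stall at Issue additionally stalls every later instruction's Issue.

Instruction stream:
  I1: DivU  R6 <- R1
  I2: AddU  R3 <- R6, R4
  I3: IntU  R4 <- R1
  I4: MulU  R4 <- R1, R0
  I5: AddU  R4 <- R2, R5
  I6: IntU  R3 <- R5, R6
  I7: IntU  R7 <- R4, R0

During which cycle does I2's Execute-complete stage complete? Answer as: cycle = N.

[1] I1 dispatched to DivU
[2] I1 operands ready; I2 dispatched to AddU
[3] I3 dispatched to IntU
[4] I3 operands ready
[5] I3 complete
[9] I1 complete
[10] R6←I1
[11] I2 operands ready
[12] R4←I3
[13] I2 complete; I4 dispatched to MulU
[14] R3←I2; I4 operands ready
[17] I4 complete
[18] R4←I4
[19] I5 dispatched to AddU
[20] I5 operands ready; I6 dispatched to IntU
[21] I6 operands ready
[22] I5 complete; I6 complete
[23] R4←I5; R3←I6
[24] I7 dispatched to IntU
[25] I7 operands ready
[26] I7 complete
[27] R7←I7

cycle = 13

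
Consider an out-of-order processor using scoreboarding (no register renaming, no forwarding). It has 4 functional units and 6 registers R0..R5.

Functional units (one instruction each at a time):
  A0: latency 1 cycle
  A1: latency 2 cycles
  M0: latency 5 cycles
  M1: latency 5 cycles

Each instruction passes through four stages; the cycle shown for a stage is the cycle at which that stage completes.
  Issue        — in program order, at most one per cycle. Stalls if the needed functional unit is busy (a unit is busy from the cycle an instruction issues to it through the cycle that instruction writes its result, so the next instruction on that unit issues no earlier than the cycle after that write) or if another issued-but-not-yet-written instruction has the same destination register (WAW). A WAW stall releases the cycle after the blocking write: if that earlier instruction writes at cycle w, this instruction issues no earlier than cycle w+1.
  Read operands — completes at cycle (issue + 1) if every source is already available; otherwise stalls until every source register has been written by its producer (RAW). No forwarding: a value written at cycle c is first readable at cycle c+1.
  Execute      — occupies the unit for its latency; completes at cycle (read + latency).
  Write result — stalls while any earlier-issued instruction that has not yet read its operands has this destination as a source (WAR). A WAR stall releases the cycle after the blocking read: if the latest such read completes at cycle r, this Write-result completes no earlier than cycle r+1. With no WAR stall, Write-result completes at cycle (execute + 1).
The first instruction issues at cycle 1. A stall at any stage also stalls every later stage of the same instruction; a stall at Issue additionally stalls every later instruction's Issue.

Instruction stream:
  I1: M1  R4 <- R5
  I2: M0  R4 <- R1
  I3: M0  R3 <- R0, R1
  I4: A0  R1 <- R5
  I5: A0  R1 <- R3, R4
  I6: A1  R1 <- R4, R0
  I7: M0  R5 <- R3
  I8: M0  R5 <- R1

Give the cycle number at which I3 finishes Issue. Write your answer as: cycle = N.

cycle = 17

c1: I1 dispatched to M1
c2: I1 operands ready
c7: I1 complete
c8: R4←I1
c9: I2 dispatched to M0
c10: I2 operands ready
c15: I2 complete
c16: R4←I2
c17: I3 dispatched to M0
c18: I3 operands ready | I4 dispatched to A0
c19: I4 operands ready
c20: I4 complete
c21: R1←I4
c22: I5 dispatched to A0
c23: I3 complete
c24: R3←I3
c25: I5 operands ready
c26: I5 complete
c27: R1←I5
c28: I6 dispatched to A1
c29: I6 operands ready | I7 dispatched to M0
c30: I7 operands ready
c31: I6 complete
c32: R1←I6
c35: I7 complete
c36: R5←I7
c37: I8 dispatched to M0
c38: I8 operands ready
c43: I8 complete
c44: R5←I8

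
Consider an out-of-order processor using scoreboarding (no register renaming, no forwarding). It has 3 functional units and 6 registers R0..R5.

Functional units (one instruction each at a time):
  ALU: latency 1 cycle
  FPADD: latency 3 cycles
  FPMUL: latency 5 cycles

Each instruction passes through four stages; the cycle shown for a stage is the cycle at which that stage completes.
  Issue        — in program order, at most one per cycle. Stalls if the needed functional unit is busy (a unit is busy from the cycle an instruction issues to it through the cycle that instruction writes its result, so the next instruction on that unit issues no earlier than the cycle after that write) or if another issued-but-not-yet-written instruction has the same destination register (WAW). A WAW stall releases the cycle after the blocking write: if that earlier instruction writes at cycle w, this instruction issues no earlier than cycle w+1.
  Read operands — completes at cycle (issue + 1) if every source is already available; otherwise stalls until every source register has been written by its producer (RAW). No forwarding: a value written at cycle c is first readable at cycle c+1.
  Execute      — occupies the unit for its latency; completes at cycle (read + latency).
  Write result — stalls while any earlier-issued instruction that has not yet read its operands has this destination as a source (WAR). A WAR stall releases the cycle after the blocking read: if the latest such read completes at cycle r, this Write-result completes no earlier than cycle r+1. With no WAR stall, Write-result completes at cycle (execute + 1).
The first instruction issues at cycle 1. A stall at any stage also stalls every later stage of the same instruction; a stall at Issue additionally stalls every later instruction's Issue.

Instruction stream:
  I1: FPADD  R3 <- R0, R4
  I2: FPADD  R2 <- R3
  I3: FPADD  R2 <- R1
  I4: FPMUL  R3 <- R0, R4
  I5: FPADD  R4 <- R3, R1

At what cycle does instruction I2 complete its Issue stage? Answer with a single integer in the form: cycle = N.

cycle = 7

I1 -> (1, 2, 5, 6)
I2 -> (7, 8, 11, 12)  // struct: FPADD busy until I1 writes@6
I3 -> (13, 14, 17, 18)  // struct: FPADD busy until I2 writes@12
I4 -> (14, 15, 20, 21)
I5 -> (19, 22, 25, 26)  // struct: FPADD busy until I3 writes@18, RAW R3: wait I4 write@21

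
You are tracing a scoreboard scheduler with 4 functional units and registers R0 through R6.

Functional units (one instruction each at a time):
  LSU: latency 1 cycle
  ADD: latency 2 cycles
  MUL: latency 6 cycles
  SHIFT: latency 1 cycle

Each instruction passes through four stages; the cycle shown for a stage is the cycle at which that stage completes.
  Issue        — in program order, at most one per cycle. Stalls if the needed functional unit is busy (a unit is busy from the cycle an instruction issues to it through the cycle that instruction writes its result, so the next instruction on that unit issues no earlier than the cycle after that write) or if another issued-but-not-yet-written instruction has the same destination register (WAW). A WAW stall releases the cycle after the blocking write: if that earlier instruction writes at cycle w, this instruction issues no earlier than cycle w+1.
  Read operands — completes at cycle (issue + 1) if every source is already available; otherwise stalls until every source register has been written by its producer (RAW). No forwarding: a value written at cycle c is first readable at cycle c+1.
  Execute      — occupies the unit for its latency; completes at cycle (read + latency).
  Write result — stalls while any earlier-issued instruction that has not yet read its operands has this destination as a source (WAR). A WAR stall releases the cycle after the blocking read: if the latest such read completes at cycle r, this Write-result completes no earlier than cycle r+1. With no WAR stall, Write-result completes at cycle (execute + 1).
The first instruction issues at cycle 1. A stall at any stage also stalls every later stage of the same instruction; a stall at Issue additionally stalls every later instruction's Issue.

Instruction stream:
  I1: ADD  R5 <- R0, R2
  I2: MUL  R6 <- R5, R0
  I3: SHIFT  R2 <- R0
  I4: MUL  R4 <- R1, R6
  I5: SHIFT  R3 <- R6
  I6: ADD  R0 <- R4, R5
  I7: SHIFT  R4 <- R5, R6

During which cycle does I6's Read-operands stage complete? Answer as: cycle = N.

[I1] 1/2/4/5
[I2] 2/6/12/13  (RAW R5: wait I1 write@5)
[I3] 3/4/5/6
[I4] 14/15/21/22  (struct: MUL busy until I2 writes@13)
[I5] 15/16/17/18
[I6] 16/23/25/26  (RAW R4: wait I4 write@22)
[I7] 23/24/25/26  (WAW R4: wait I4 write@22)

cycle = 23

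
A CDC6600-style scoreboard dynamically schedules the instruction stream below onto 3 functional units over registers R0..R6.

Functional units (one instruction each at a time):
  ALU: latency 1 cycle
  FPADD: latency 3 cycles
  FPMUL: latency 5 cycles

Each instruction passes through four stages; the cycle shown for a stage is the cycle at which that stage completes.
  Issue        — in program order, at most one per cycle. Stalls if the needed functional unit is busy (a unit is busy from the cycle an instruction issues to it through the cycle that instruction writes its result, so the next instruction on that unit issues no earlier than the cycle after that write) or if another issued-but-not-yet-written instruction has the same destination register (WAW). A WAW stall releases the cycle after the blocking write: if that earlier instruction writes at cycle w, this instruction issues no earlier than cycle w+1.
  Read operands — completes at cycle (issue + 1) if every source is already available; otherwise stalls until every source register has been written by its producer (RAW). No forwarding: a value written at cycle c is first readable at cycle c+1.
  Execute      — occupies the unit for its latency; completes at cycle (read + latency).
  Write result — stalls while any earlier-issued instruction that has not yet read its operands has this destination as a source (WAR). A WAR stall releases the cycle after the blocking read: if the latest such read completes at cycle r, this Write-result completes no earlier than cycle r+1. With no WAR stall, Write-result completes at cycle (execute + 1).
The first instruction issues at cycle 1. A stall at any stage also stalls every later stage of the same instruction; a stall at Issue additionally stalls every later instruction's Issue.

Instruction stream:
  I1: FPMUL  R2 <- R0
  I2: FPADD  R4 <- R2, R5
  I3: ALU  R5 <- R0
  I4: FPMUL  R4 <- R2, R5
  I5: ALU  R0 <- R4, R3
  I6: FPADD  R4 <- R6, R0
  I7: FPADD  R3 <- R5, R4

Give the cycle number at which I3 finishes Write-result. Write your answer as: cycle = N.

cycle = 10

[I1] 1/2/7/8
[I2] 2/9/12/13  (RAW R2: wait I1 write@8)
[I3] 3/4/5/10  (WAR R5: wait I2 read@9)
[I4] 14/15/20/21  (WAW R4: wait I2 write@13)
[I5] 15/22/23/24  (RAW R4: wait I4 write@21)
[I6] 22/25/28/29  (WAW R4: wait I4 write@21; RAW R0: wait I5 write@24)
[I7] 30/31/34/35  (struct: FPADD busy until I6 writes@29)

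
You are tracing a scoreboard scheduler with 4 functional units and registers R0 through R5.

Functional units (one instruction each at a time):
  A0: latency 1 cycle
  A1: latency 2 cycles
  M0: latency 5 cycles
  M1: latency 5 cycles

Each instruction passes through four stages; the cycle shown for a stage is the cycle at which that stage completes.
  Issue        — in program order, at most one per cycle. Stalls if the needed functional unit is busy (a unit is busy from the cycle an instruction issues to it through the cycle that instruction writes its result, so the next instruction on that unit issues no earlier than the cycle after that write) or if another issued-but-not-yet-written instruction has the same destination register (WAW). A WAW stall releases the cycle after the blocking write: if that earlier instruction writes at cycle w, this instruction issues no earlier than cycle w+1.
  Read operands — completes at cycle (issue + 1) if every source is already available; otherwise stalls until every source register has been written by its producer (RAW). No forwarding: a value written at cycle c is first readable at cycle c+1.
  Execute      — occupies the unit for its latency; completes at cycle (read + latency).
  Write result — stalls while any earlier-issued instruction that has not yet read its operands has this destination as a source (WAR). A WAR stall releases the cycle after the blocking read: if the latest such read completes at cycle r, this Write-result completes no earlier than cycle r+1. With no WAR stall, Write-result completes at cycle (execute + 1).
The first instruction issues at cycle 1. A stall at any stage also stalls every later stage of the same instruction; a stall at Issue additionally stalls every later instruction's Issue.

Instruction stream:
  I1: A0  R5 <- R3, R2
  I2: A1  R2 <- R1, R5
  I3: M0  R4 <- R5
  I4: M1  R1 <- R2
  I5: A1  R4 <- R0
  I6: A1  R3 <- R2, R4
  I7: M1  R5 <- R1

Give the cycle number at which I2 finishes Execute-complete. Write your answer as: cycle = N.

c1: issue I1 (A0)
c2: I1 read-ops | issue I2 (A1)
c3: I1 finished on A0 | issue I3 (M0)
c4: I1→R5 | issue I4 (M1)
c5: I2 read-ops | I3 read-ops
c7: I2 finished on A1
c8: I2→R2
c9: I4 read-ops
c10: I3 finished on M0
c11: I3→R4
c12: issue I5 (A1)
c13: I5 read-ops
c14: I4 finished on M1
c15: I4→R1 | I5 finished on A1
c16: I5→R4
c17: issue I6 (A1)
c18: I6 read-ops | issue I7 (M1)
c19: I7 read-ops
c20: I6 finished on A1
c21: I6→R3
c24: I7 finished on M1
c25: I7→R5

cycle = 7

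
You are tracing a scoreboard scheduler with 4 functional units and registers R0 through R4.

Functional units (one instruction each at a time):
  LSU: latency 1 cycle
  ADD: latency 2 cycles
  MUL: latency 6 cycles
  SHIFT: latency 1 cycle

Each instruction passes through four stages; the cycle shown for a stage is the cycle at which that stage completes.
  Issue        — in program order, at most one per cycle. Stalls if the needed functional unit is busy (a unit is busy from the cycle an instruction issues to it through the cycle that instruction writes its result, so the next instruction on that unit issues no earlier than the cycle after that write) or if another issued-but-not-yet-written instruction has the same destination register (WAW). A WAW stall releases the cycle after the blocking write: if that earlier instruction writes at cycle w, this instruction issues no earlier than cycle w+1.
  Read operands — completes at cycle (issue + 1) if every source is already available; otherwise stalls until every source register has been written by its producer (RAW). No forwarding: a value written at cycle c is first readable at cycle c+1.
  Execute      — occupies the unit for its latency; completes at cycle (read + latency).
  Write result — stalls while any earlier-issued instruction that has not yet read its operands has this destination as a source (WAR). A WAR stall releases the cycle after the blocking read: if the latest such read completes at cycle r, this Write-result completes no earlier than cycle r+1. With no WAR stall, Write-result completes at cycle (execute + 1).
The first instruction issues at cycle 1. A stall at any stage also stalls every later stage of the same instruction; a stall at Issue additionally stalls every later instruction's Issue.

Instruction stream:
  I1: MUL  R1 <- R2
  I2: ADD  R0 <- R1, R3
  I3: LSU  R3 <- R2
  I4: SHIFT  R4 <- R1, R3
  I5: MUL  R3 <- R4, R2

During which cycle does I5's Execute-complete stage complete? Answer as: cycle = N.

cycle = 21

I1 -> (1, 2, 8, 9)
I2 -> (2, 10, 12, 13)  // RAW R1: wait I1 write@9
I3 -> (3, 4, 5, 11)  // WAR R3: wait I2 read@10
I4 -> (4, 12, 13, 14)  // RAW R3: wait I3 write@11
I5 -> (12, 15, 21, 22)  // WAW R3: wait I3 write@11, RAW R4: wait I4 write@14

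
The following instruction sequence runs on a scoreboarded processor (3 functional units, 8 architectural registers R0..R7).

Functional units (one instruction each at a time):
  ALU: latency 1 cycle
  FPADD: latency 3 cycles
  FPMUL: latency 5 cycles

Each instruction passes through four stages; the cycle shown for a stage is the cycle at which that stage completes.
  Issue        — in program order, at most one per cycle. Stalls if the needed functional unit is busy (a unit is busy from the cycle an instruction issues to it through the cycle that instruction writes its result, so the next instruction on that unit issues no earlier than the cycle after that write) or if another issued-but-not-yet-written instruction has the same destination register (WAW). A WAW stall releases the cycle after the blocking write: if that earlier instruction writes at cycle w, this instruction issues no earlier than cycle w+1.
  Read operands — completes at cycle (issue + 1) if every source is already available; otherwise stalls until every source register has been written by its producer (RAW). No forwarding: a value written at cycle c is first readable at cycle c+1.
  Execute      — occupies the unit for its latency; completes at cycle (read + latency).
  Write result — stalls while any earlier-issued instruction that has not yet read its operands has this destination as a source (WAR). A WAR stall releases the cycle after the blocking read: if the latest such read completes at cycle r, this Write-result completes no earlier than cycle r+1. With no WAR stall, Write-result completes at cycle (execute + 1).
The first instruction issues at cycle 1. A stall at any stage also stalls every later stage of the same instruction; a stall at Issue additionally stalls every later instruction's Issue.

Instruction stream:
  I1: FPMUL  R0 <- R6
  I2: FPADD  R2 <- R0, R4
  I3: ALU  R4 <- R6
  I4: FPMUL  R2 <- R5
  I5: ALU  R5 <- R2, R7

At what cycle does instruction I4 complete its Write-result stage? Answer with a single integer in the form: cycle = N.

  I1 | 1 | 2 | 7 | 8
  I2 | 2 | 9 | 12 | 13   RAW R0: wait I1 write@8
  I3 | 3 | 4 | 5 | 10   WAR R4: wait I2 read@9
  I4 | 14 | 15 | 20 | 21   WAW R2: wait I2 write@13
  I5 | 15 | 22 | 23 | 24   RAW R2: wait I4 write@21

cycle = 21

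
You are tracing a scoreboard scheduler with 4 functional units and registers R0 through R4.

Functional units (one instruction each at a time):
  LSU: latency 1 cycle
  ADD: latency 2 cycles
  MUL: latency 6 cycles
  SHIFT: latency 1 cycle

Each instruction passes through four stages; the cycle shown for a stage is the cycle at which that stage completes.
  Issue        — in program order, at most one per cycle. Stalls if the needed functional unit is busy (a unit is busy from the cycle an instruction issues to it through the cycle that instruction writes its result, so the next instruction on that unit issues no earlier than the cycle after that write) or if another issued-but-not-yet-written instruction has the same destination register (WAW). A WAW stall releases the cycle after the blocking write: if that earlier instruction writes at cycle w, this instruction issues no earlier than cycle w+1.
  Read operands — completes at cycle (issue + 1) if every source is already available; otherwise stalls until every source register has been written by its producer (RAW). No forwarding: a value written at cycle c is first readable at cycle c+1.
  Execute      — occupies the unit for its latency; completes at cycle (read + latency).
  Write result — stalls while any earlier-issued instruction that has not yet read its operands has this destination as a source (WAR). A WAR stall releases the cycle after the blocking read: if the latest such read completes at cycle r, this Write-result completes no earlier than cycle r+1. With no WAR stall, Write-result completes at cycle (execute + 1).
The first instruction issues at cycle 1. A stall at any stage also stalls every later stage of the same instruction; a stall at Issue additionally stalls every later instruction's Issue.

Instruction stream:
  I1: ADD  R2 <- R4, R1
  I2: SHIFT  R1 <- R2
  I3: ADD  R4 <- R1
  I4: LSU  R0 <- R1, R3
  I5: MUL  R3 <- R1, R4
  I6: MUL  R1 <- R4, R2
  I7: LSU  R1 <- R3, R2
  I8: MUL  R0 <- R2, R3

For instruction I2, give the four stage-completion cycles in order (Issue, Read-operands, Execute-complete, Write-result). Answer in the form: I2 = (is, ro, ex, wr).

t=1  I1→ADD
t=2  I1 RO | I2→SHIFT
t=4  I1 EX
t=5  I1 WR R2
t=6  I2 RO | I3→ADD
t=7  I2 EX | I4→LSU
t=8  I2 WR R1 | I5→MUL
t=9  I3 RO | I4 RO
t=10  I4 EX
t=11  I3 EX | I4 WR R0
t=12  I3 WR R4
t=13  I5 RO
t=19  I5 EX
t=20  I5 WR R3
t=21  I6→MUL
t=22  I6 RO
t=28  I6 EX
t=29  I6 WR R1
t=30  I7→LSU
t=31  I7 RO | I8→MUL
t=32  I7 EX | I8 RO
t=33  I7 WR R1
t=38  I8 EX
t=39  I8 WR R0

I2 = (2, 6, 7, 8)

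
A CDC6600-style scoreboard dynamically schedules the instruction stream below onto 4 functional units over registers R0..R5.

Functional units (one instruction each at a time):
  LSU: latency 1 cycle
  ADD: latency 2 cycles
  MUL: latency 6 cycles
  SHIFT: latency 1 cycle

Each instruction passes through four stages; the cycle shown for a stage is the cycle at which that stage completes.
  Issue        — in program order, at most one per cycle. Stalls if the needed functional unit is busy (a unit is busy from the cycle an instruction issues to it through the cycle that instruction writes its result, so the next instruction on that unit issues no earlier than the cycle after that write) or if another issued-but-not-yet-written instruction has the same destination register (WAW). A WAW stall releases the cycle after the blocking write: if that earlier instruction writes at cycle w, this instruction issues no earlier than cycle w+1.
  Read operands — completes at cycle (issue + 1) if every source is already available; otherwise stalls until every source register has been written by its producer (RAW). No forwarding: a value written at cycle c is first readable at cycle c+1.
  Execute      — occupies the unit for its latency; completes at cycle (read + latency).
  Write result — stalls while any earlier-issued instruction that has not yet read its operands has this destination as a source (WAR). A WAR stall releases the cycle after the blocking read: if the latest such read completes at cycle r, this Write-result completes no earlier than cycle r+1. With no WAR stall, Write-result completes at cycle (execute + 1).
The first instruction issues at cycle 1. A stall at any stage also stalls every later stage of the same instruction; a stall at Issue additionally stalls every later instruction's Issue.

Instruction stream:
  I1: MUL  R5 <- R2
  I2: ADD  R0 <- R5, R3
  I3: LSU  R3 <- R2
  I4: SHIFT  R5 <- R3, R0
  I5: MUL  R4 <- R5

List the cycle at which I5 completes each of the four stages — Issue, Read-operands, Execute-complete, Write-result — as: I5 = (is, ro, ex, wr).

c1: issue I1 (MUL)
c2: I1 read-ops; issue I2 (ADD)
c3: issue I3 (LSU)
c4: I3 read-ops
c5: I3 finished on LSU
c8: I1 finished on MUL
c9: I1→R5
c10: I2 read-ops; issue I4 (SHIFT)
c11: I3→R3; issue I5 (MUL)
c12: I2 finished on ADD
c13: I2→R0
c14: I4 read-ops
c15: I4 finished on SHIFT
c16: I4→R5
c17: I5 read-ops
c23: I5 finished on MUL
c24: I5→R4

I5 = (11, 17, 23, 24)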